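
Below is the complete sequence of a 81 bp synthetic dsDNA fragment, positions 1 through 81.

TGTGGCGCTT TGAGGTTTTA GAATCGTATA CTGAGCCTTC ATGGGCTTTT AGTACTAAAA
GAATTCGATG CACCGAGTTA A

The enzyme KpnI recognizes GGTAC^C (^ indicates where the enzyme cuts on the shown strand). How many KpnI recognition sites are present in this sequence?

No occurrence of GGTACC is present in the sequence.
KpnI does not cut: 0 sites.

0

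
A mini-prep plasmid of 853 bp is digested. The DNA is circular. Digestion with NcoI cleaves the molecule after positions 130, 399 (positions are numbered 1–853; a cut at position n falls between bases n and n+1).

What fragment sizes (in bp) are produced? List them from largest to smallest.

584, 269 bp

Circular molecule, 2 cuts → 2 fragments:
  399 − 130 = 269 bp
  wrap: 853 − 399 + 130 = 584 bp
Sorted largest to smallest: 584, 269 bp.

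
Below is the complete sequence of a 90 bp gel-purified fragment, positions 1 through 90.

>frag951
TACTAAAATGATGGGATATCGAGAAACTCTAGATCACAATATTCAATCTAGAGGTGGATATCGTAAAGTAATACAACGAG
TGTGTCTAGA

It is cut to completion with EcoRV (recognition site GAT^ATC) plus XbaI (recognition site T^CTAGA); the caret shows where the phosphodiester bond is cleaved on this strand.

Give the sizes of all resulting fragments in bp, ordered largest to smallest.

EcoRV sites (GATATC) start at positions 15, 57.
EcoRV cuts after base 3 of each site, so after positions 17, 59.
XbaI sites (TCTAGA) start at positions 28, 47, 85.
XbaI cuts after the first base of each site, so after positions 28, 47, 85.
Combined cut positions: 17, 28, 47, 59, 85.
Linear molecule, 5 cuts → 6 fragments:
  1–17 → 17 bp
  18–28 → 11 bp
  29–47 → 19 bp
  48–59 → 12 bp
  60–85 → 26 bp
  86–90 → 5 bp
Sorted largest to smallest: 26, 19, 17, 12, 11, 5 bp.

26, 19, 17, 12, 11, 5 bp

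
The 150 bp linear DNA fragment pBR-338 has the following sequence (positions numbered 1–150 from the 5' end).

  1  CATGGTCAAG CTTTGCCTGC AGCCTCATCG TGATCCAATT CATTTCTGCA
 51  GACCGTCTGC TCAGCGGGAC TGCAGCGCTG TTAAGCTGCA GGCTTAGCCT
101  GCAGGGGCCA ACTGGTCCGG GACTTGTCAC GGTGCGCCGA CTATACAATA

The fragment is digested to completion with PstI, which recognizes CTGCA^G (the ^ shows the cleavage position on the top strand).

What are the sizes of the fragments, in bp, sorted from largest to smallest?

PstI sites (CTGCAG) start at positions 17, 46, 70, 86, 99.
PstI cuts after base 5 of each site (before the last base), so after positions 21, 50, 74, 90, 103.
Linear molecule, 5 cuts → 6 fragments:
  1–21 → 21 bp
  22–50 → 29 bp
  51–74 → 24 bp
  75–90 → 16 bp
  91–103 → 13 bp
  104–150 → 47 bp
Sorted largest to smallest: 47, 29, 24, 21, 16, 13 bp.

47, 29, 24, 21, 16, 13 bp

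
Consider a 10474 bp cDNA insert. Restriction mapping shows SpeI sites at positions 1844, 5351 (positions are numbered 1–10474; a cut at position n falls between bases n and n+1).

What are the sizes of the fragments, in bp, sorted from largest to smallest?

5123, 3507, 1844 bp

Linear molecule, 2 cuts → 3 fragments:
  1844 − 0 = 1844 bp
  5351 − 1844 = 3507 bp
  10474 − 5351 = 5123 bp
Sorted largest to smallest: 5123, 3507, 1844 bp.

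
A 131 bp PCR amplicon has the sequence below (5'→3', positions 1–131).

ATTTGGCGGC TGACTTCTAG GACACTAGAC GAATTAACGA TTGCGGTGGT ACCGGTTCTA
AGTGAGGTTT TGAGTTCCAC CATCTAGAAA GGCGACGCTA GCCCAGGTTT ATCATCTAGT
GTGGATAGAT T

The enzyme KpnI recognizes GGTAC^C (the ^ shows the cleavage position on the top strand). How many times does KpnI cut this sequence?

GGTACC occurs starting at position 48.
KpnI cuts at 1 site.

1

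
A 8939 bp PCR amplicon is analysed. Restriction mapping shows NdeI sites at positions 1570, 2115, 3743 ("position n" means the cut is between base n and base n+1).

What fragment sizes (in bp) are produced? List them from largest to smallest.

Linear molecule, 3 cuts → 4 fragments:
  1570 − 0 = 1570 bp
  2115 − 1570 = 545 bp
  3743 − 2115 = 1628 bp
  8939 − 3743 = 5196 bp
Sorted largest to smallest: 5196, 1628, 1570, 545 bp.

5196, 1628, 1570, 545 bp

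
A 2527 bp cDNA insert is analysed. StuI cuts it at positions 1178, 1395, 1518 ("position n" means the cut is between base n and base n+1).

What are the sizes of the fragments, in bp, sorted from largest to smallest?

1178, 1009, 217, 123 bp

Linear molecule, 3 cuts → 4 fragments:
  1178 − 0 = 1178 bp
  1395 − 1178 = 217 bp
  1518 − 1395 = 123 bp
  2527 − 1518 = 1009 bp
Sorted largest to smallest: 1178, 1009, 217, 123 bp.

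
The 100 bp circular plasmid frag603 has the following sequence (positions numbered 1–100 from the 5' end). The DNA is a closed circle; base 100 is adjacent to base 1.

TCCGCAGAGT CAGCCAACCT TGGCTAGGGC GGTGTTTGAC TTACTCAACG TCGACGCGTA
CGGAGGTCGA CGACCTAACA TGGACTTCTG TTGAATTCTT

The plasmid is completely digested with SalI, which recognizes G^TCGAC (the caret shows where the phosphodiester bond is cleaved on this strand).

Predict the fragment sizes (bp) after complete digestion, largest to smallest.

SalI sites (GTCGAC) start at positions 50, 66.
SalI cuts after the first base of each site, so after positions 50, 66.
Circular molecule, 2 cuts → 2 fragments:
  51–66 → 16 bp
  67–100 then 1–50 → 34 + 50 = 84 bp
Sorted largest to smallest: 84, 16 bp.

84, 16 bp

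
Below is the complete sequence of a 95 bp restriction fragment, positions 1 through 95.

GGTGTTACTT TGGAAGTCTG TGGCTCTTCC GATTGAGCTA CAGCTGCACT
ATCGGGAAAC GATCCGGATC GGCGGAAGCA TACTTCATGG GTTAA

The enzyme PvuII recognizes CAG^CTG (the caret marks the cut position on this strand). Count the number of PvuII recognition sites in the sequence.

CAGCTG occurs starting at position 41.
PvuII cuts at 1 site.

1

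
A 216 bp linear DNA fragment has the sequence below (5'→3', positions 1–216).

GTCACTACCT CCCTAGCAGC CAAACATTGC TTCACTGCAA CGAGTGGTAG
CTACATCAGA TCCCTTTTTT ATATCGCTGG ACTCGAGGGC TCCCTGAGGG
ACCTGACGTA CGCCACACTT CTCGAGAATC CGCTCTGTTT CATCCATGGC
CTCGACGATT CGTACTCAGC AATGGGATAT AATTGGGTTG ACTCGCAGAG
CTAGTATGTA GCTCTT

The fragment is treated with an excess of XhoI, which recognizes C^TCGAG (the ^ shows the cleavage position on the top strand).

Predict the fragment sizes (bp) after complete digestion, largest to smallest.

95, 82, 39 bp

XhoI sites (CTCGAG) start at positions 82, 121.
XhoI cuts after the first base of each site, so after positions 82, 121.
Linear molecule, 2 cuts → 3 fragments:
  1–82 → 82 bp
  83–121 → 39 bp
  122–216 → 95 bp
Sorted largest to smallest: 95, 82, 39 bp.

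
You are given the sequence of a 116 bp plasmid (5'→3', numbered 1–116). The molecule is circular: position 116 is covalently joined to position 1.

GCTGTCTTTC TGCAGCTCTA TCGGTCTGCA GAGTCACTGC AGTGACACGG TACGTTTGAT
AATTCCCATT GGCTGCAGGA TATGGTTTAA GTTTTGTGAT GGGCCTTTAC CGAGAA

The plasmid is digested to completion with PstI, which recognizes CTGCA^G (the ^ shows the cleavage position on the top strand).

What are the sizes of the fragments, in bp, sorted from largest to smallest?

PstI sites (CTGCAG) start at positions 10, 26, 37, 73.
PstI cuts after base 5 of each site (before the last base), so after positions 14, 30, 41, 77.
Circular molecule, 4 cuts → 4 fragments:
  15–30 → 16 bp
  31–41 → 11 bp
  42–77 → 36 bp
  78–116 then 1–14 → 39 + 14 = 53 bp
Sorted largest to smallest: 53, 36, 16, 11 bp.

53, 36, 16, 11 bp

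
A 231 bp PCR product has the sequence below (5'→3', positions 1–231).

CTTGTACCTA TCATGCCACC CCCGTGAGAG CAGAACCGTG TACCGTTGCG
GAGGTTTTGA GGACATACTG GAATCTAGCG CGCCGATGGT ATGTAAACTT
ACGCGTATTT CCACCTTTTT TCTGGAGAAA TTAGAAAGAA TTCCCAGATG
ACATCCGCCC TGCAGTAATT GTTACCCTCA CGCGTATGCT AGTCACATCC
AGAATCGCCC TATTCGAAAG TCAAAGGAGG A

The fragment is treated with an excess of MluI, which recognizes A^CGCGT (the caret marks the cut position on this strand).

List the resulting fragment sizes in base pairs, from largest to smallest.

MluI sites (ACGCGT) start at positions 101, 180.
MluI cuts after the first base of each site, so after positions 101, 180.
Linear molecule, 2 cuts → 3 fragments:
  1–101 → 101 bp
  102–180 → 79 bp
  181–231 → 51 bp
Sorted largest to smallest: 101, 79, 51 bp.

101, 79, 51 bp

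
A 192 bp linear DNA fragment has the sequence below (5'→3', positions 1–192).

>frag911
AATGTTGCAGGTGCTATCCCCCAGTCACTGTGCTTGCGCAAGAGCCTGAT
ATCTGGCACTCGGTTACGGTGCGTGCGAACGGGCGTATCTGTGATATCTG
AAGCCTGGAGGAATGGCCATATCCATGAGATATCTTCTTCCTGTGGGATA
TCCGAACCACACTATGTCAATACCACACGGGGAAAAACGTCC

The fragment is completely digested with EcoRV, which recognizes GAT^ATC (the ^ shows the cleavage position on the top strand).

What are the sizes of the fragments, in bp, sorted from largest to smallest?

50, 45, 43, 36, 18 bp

EcoRV sites (GATATC) start at positions 48, 93, 129, 147.
EcoRV cuts after base 3 of each site, so after positions 50, 95, 131, 149.
Linear molecule, 4 cuts → 5 fragments:
  1–50 → 50 bp
  51–95 → 45 bp
  96–131 → 36 bp
  132–149 → 18 bp
  150–192 → 43 bp
Sorted largest to smallest: 50, 45, 43, 36, 18 bp.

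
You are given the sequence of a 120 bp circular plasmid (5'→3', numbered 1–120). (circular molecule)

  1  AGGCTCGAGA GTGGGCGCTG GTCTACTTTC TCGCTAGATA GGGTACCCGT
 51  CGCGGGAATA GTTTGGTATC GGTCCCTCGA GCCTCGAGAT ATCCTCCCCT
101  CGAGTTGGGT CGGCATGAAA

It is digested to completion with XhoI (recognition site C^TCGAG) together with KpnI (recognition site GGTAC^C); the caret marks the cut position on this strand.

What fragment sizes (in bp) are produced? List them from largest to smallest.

42, 30, 25, 16, 7 bp

XhoI sites (CTCGAG) start at positions 4, 76, 83, 99.
XhoI cuts after the first base of each site, so after positions 4, 76, 83, 99.
The KpnI site (GGTACC) starts at position 42.
KpnI cuts after base 5 of each site (before the last base), so after position 46.
Combined cut positions: 4, 46, 76, 83, 99.
Circular molecule, 5 cuts → 5 fragments:
  5–46 → 42 bp
  47–76 → 30 bp
  77–83 → 7 bp
  84–99 → 16 bp
  100–120 then 1–4 → 21 + 4 = 25 bp
Sorted largest to smallest: 42, 30, 25, 16, 7 bp.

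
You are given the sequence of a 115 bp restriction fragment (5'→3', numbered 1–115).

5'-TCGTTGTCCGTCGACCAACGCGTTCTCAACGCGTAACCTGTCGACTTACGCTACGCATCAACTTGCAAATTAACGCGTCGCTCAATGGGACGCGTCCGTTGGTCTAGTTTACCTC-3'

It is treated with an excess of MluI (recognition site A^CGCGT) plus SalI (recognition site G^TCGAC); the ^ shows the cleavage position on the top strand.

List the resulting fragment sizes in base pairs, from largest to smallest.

MluI sites (ACGCGT) start at positions 18, 29, 73, 90.
MluI cuts after the first base of each site, so after positions 18, 29, 73, 90.
SalI sites (GTCGAC) start at positions 10, 40.
SalI cuts after the first base of each site, so after positions 10, 40.
Combined cut positions: 10, 18, 29, 40, 73, 90.
Linear molecule, 6 cuts → 7 fragments:
  1–10 → 10 bp
  11–18 → 8 bp
  19–29 → 11 bp
  30–40 → 11 bp
  41–73 → 33 bp
  74–90 → 17 bp
  91–115 → 25 bp
Sorted largest to smallest: 33, 25, 17, 11, 11, 10, 8 bp.

33, 25, 17, 11, 11, 10, 8 bp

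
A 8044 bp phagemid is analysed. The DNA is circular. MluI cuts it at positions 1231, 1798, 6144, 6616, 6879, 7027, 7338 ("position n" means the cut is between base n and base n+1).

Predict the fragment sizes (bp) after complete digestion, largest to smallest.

Circular molecule, 7 cuts → 7 fragments:
  1798 − 1231 = 567 bp
  6144 − 1798 = 4346 bp
  6616 − 6144 = 472 bp
  6879 − 6616 = 263 bp
  7027 − 6879 = 148 bp
  7338 − 7027 = 311 bp
  wrap: 8044 − 7338 + 1231 = 1937 bp
Sorted largest to smallest: 4346, 1937, 567, 472, 311, 263, 148 bp.

4346, 1937, 567, 472, 311, 263, 148 bp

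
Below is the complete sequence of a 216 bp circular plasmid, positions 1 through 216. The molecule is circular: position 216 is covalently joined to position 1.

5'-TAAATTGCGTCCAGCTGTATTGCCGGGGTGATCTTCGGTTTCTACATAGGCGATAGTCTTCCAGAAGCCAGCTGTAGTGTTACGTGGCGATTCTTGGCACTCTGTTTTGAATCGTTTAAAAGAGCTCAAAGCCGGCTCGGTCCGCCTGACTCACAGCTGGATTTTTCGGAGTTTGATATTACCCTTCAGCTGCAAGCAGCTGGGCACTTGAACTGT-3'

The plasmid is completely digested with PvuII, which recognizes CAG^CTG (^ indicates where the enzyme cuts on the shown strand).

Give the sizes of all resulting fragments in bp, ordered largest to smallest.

85, 57, 33, 31, 10 bp

PvuII sites (CAGCTG) start at positions 12, 69, 154, 187, 197.
PvuII cuts after base 3 of each site, so after positions 14, 71, 156, 189, 199.
Circular molecule, 5 cuts → 5 fragments:
  15–71 → 57 bp
  72–156 → 85 bp
  157–189 → 33 bp
  190–199 → 10 bp
  200–216 then 1–14 → 17 + 14 = 31 bp
Sorted largest to smallest: 85, 57, 33, 31, 10 bp.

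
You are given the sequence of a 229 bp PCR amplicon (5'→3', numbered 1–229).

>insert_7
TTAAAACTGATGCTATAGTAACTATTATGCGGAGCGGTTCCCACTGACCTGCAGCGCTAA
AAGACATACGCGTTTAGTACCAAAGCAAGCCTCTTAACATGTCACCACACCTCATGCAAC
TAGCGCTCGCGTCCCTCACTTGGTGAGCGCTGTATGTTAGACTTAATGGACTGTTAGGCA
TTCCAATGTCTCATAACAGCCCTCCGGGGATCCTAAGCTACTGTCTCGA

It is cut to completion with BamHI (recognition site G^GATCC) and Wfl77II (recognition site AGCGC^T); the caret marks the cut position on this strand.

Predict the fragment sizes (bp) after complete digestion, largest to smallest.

69, 58, 57, 24, 21 bp

The BamHI site (GGATCC) starts at position 208.
BamHI cuts after the first base of each site, so after position 208.
Wfl77II sites (AGCGCT) start at positions 53, 122, 146.
Wfl77II cuts after base 5 of each site (before the last base), so after positions 57, 126, 150.
Combined cut positions: 57, 126, 150, 208.
Linear molecule, 4 cuts → 5 fragments:
  1–57 → 57 bp
  58–126 → 69 bp
  127–150 → 24 bp
  151–208 → 58 bp
  209–229 → 21 bp
Sorted largest to smallest: 69, 58, 57, 24, 21 bp.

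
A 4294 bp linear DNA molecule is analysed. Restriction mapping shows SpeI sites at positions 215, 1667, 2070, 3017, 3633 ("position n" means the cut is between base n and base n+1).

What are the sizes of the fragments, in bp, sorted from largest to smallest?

Linear molecule, 5 cuts → 6 fragments:
  215 − 0 = 215 bp
  1667 − 215 = 1452 bp
  2070 − 1667 = 403 bp
  3017 − 2070 = 947 bp
  3633 − 3017 = 616 bp
  4294 − 3633 = 661 bp
Sorted largest to smallest: 1452, 947, 661, 616, 403, 215 bp.

1452, 947, 661, 616, 403, 215 bp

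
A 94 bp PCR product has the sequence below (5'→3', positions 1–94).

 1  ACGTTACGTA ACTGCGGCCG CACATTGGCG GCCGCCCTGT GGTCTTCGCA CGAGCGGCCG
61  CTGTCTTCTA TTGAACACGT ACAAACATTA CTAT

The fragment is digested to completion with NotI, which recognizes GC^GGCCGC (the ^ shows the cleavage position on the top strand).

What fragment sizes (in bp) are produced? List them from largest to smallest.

NotI sites (GCGGCCGC) start at positions 14, 28, 54.
NotI cuts after base 2 of each site, so after positions 15, 29, 55.
Linear molecule, 3 cuts → 4 fragments:
  1–15 → 15 bp
  16–29 → 14 bp
  30–55 → 26 bp
  56–94 → 39 bp
Sorted largest to smallest: 39, 26, 15, 14 bp.

39, 26, 15, 14 bp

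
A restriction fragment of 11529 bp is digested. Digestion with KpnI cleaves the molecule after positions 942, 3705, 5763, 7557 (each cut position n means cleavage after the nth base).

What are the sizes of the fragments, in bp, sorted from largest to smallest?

Linear molecule, 4 cuts → 5 fragments:
  942 − 0 = 942 bp
  3705 − 942 = 2763 bp
  5763 − 3705 = 2058 bp
  7557 − 5763 = 1794 bp
  11529 − 7557 = 3972 bp
Sorted largest to smallest: 3972, 2763, 2058, 1794, 942 bp.

3972, 2763, 2058, 1794, 942 bp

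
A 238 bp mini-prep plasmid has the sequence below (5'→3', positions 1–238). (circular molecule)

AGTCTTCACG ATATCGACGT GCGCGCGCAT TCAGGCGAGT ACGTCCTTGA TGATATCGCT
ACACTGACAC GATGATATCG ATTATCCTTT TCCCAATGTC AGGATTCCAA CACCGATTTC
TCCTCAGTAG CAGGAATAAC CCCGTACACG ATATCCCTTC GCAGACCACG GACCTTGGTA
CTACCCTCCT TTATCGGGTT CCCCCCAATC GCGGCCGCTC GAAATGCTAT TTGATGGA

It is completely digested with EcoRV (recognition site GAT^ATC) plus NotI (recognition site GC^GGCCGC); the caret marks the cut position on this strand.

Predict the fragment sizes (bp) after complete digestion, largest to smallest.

76, 60, 42, 38, 22 bp

EcoRV sites (GATATC) start at positions 10, 52, 74, 150.
EcoRV cuts after base 3 of each site, so after positions 12, 54, 76, 152.
The NotI site (GCGGCCGC) starts at position 211.
NotI cuts after base 2 of each site, so after position 212.
Combined cut positions: 12, 54, 76, 152, 212.
Circular molecule, 5 cuts → 5 fragments:
  13–54 → 42 bp
  55–76 → 22 bp
  77–152 → 76 bp
  153–212 → 60 bp
  213–238 then 1–12 → 26 + 12 = 38 bp
Sorted largest to smallest: 76, 60, 42, 38, 22 bp.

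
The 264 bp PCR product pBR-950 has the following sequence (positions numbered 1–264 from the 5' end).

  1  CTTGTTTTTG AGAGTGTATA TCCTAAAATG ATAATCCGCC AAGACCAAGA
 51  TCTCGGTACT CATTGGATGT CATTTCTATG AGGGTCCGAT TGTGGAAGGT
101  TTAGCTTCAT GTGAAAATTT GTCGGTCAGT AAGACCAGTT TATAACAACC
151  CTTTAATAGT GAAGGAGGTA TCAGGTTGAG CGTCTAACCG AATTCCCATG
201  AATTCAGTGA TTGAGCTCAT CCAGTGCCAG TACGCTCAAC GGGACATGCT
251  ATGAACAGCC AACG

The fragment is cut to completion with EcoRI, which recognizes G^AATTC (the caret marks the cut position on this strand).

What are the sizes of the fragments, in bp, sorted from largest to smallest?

EcoRI sites (GAATTC) start at positions 190, 200.
EcoRI cuts after the first base of each site, so after positions 190, 200.
Linear molecule, 2 cuts → 3 fragments:
  1–190 → 190 bp
  191–200 → 10 bp
  201–264 → 64 bp
Sorted largest to smallest: 190, 64, 10 bp.

190, 64, 10 bp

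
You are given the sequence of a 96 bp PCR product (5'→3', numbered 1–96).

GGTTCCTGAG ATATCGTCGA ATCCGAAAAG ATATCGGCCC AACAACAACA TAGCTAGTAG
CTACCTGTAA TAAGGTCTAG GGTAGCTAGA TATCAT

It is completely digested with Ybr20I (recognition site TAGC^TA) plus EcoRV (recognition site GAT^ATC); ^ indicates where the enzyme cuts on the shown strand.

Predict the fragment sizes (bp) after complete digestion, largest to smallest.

25, 22, 20, 12, 7, 5, 5 bp

Ybr20I sites (TAGCTA) start at positions 51, 58, 83.
Ybr20I cuts after base 4 of each site, so after positions 54, 61, 86.
EcoRV sites (GATATC) start at positions 10, 30, 89.
EcoRV cuts after base 3 of each site, so after positions 12, 32, 91.
Combined cut positions: 12, 32, 54, 61, 86, 91.
Linear molecule, 6 cuts → 7 fragments:
  1–12 → 12 bp
  13–32 → 20 bp
  33–54 → 22 bp
  55–61 → 7 bp
  62–86 → 25 bp
  87–91 → 5 bp
  92–96 → 5 bp
Sorted largest to smallest: 25, 22, 20, 12, 7, 5, 5 bp.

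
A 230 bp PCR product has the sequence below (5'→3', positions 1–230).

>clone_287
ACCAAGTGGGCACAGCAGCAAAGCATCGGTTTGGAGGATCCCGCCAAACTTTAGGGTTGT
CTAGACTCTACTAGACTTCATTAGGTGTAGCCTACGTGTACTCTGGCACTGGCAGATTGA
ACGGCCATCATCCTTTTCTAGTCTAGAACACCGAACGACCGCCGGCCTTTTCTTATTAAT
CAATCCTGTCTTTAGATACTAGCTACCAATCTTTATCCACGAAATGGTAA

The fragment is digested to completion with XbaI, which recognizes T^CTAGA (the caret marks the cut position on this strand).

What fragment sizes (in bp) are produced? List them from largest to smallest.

XbaI sites (TCTAGA) start at positions 60, 142.
XbaI cuts after the first base of each site, so after positions 60, 142.
Linear molecule, 2 cuts → 3 fragments:
  1–60 → 60 bp
  61–142 → 82 bp
  143–230 → 88 bp
Sorted largest to smallest: 88, 82, 60 bp.

88, 82, 60 bp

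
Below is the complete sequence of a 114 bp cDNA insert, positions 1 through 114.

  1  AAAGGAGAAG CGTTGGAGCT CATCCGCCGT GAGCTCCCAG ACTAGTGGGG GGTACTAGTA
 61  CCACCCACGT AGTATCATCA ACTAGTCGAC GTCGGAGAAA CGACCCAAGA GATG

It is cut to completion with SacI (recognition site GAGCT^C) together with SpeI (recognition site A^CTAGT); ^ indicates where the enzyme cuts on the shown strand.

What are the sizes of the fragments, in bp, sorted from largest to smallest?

SacI sites (GAGCTC) start at positions 16, 31.
SacI cuts after base 5 of each site (before the last base), so after positions 20, 35.
SpeI sites (ACTAGT) start at positions 41, 54, 81.
SpeI cuts after the first base of each site, so after positions 41, 54, 81.
Combined cut positions: 20, 35, 41, 54, 81.
Linear molecule, 5 cuts → 6 fragments:
  1–20 → 20 bp
  21–35 → 15 bp
  36–41 → 6 bp
  42–54 → 13 bp
  55–81 → 27 bp
  82–114 → 33 bp
Sorted largest to smallest: 33, 27, 20, 15, 13, 6 bp.

33, 27, 20, 15, 13, 6 bp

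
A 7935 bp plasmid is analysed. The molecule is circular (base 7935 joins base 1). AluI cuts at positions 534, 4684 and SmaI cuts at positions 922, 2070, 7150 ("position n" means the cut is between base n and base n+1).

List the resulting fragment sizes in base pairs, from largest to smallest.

2614, 2466, 1319, 1148, 388 bp

Combined cut positions (sorted): 534, 922, 2070, 4684, 7150.
Circular molecule, 5 cuts → 5 fragments:
  922 − 534 = 388 bp
  2070 − 922 = 1148 bp
  4684 − 2070 = 2614 bp
  7150 − 4684 = 2466 bp
  wrap: 7935 − 7150 + 534 = 1319 bp
Sorted largest to smallest: 2614, 2466, 1319, 1148, 388 bp.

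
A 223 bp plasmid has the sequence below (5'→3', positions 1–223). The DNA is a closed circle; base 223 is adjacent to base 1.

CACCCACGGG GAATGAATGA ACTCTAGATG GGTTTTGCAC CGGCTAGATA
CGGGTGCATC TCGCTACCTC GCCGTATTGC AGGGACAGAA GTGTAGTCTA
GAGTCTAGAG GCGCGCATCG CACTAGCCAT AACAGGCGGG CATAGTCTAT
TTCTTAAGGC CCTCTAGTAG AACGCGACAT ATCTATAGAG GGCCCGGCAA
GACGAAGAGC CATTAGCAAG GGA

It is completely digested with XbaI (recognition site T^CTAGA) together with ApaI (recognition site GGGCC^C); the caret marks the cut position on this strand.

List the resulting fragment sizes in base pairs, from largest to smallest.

90, 74, 52, 7 bp

XbaI sites (TCTAGA) start at positions 23, 97, 104.
XbaI cuts after the first base of each site, so after positions 23, 97, 104.
The ApaI site (GGGCCC) starts at position 190.
ApaI cuts after base 5 of each site (before the last base), so after position 194.
Combined cut positions: 23, 97, 104, 194.
Circular molecule, 4 cuts → 4 fragments:
  24–97 → 74 bp
  98–104 → 7 bp
  105–194 → 90 bp
  195–223 then 1–23 → 29 + 23 = 52 bp
Sorted largest to smallest: 90, 74, 52, 7 bp.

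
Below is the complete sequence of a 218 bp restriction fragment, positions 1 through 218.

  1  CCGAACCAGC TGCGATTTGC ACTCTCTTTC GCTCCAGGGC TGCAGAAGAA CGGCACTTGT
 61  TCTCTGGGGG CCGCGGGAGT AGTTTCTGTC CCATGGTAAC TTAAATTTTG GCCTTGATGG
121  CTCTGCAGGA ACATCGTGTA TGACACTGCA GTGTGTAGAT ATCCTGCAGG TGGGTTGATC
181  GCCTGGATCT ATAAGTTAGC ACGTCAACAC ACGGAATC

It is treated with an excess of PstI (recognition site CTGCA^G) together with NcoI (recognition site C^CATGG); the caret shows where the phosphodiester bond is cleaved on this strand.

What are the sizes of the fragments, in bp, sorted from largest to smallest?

PstI sites (CTGCAG) start at positions 40, 123, 146, 164.
PstI cuts after base 5 of each site (before the last base), so after positions 44, 127, 150, 168.
The NcoI site (CCATGG) starts at position 91.
NcoI cuts after the first base of each site, so after position 91.
Combined cut positions: 44, 91, 127, 150, 168.
Linear molecule, 5 cuts → 6 fragments:
  1–44 → 44 bp
  45–91 → 47 bp
  92–127 → 36 bp
  128–150 → 23 bp
  151–168 → 18 bp
  169–218 → 50 bp
Sorted largest to smallest: 50, 47, 44, 36, 23, 18 bp.

50, 47, 44, 36, 23, 18 bp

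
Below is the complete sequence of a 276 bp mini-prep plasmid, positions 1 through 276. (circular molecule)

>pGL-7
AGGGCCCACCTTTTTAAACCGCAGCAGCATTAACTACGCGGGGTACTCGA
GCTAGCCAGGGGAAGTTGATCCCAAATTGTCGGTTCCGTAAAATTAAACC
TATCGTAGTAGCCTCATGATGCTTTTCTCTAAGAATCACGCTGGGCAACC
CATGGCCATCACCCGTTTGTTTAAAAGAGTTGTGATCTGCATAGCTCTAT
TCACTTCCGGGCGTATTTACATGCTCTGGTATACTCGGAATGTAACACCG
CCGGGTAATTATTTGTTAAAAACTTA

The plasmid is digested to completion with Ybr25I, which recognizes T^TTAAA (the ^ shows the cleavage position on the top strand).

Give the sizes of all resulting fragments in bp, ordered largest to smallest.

157, 119 bp

Ybr25I sites (TTTAAA) start at positions 13, 170.
Ybr25I cuts after the first base of each site, so after positions 13, 170.
Circular molecule, 2 cuts → 2 fragments:
  14–170 → 157 bp
  171–276 then 1–13 → 106 + 13 = 119 bp
Sorted largest to smallest: 157, 119 bp.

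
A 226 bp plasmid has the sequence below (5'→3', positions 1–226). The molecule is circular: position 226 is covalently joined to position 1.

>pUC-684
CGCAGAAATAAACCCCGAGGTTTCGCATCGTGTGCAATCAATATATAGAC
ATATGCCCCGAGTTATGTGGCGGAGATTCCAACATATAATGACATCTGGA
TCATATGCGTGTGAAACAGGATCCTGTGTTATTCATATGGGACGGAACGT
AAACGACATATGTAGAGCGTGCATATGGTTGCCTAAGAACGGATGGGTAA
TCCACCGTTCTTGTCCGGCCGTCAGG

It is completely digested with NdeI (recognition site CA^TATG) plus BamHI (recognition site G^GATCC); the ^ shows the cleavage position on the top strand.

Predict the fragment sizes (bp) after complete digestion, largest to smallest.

104, 52, 23, 16, 16, 15 bp

NdeI sites (CATATG) start at positions 50, 102, 134, 157, 172.
NdeI cuts after base 2 of each site, so after positions 51, 103, 135, 158, 173.
The BamHI site (GGATCC) starts at position 119.
BamHI cuts after the first base of each site, so after position 119.
Combined cut positions: 51, 103, 119, 135, 158, 173.
Circular molecule, 6 cuts → 6 fragments:
  52–103 → 52 bp
  104–119 → 16 bp
  120–135 → 16 bp
  136–158 → 23 bp
  159–173 → 15 bp
  174–226 then 1–51 → 53 + 51 = 104 bp
Sorted largest to smallest: 104, 52, 23, 16, 16, 15 bp.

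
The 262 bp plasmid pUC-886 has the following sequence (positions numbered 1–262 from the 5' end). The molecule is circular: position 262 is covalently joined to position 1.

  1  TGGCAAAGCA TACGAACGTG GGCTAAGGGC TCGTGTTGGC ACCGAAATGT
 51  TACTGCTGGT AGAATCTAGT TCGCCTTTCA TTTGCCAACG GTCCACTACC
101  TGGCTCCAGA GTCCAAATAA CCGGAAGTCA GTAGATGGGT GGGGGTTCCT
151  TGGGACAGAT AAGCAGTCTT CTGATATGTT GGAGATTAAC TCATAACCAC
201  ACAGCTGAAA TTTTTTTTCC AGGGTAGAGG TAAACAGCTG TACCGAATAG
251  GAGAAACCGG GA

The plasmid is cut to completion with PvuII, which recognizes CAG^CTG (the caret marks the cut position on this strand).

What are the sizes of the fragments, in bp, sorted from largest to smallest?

PvuII sites (CAGCTG) start at positions 202, 235.
PvuII cuts after base 3 of each site, so after positions 204, 237.
Circular molecule, 2 cuts → 2 fragments:
  205–237 → 33 bp
  238–262 then 1–204 → 25 + 204 = 229 bp
Sorted largest to smallest: 229, 33 bp.

229, 33 bp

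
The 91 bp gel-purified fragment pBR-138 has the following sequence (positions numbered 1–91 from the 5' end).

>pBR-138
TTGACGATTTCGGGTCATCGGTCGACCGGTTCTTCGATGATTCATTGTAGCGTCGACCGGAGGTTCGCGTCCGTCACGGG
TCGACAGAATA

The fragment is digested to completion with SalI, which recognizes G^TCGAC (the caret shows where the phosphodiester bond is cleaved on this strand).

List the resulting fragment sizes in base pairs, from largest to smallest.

SalI sites (GTCGAC) start at positions 21, 52, 80.
SalI cuts after the first base of each site, so after positions 21, 52, 80.
Linear molecule, 3 cuts → 4 fragments:
  1–21 → 21 bp
  22–52 → 31 bp
  53–80 → 28 bp
  81–91 → 11 bp
Sorted largest to smallest: 31, 28, 21, 11 bp.

31, 28, 21, 11 bp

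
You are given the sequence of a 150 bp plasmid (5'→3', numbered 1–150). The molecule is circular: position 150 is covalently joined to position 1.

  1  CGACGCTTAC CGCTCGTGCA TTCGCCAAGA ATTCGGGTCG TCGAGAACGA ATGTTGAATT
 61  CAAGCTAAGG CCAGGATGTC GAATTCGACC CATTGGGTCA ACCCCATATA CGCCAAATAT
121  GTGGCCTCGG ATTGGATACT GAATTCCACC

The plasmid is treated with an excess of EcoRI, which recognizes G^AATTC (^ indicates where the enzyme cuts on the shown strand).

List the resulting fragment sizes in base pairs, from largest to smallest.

60, 38, 27, 25 bp

EcoRI sites (GAATTC) start at positions 29, 56, 81, 141.
EcoRI cuts after the first base of each site, so after positions 29, 56, 81, 141.
Circular molecule, 4 cuts → 4 fragments:
  30–56 → 27 bp
  57–81 → 25 bp
  82–141 → 60 bp
  142–150 then 1–29 → 9 + 29 = 38 bp
Sorted largest to smallest: 60, 38, 27, 25 bp.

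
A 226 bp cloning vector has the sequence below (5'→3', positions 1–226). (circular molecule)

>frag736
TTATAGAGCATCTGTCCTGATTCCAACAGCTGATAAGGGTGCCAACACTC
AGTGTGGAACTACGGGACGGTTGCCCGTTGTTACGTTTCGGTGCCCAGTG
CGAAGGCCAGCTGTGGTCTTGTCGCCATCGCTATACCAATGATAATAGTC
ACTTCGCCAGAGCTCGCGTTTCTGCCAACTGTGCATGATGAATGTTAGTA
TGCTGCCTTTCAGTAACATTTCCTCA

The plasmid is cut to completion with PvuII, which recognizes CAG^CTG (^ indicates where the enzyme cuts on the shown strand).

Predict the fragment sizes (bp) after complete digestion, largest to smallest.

PvuII sites (CAGCTG) start at positions 27, 108.
PvuII cuts after base 3 of each site, so after positions 29, 110.
Circular molecule, 2 cuts → 2 fragments:
  30–110 → 81 bp
  111–226 then 1–29 → 116 + 29 = 145 bp
Sorted largest to smallest: 145, 81 bp.

145, 81 bp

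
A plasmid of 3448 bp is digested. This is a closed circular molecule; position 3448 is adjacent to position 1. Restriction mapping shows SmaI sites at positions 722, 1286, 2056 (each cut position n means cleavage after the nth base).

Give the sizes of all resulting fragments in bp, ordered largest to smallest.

2114, 770, 564 bp

Circular molecule, 3 cuts → 3 fragments:
  1286 − 722 = 564 bp
  2056 − 1286 = 770 bp
  wrap: 3448 − 2056 + 722 = 2114 bp
Sorted largest to smallest: 2114, 770, 564 bp.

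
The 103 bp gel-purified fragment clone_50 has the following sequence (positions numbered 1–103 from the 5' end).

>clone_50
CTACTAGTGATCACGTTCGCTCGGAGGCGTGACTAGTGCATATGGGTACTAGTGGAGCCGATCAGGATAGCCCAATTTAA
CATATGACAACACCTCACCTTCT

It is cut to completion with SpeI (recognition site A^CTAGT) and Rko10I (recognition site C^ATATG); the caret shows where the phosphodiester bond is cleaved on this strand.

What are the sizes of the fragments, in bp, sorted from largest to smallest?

33, 29, 22, 9, 7, 3 bp

SpeI sites (ACTAGT) start at positions 3, 32, 48.
SpeI cuts after the first base of each site, so after positions 3, 32, 48.
Rko10I sites (CATATG) start at positions 39, 81.
Rko10I cuts after the first base of each site, so after positions 39, 81.
Combined cut positions: 3, 32, 39, 48, 81.
Linear molecule, 5 cuts → 6 fragments:
  1–3 → 3 bp
  4–32 → 29 bp
  33–39 → 7 bp
  40–48 → 9 bp
  49–81 → 33 bp
  82–103 → 22 bp
Sorted largest to smallest: 33, 29, 22, 9, 7, 3 bp.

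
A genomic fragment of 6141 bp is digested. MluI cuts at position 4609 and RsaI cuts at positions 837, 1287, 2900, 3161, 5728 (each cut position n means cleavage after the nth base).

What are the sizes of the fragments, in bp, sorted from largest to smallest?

Combined cut positions (sorted): 837, 1287, 2900, 3161, 4609, 5728.
Linear molecule, 6 cuts → 7 fragments:
  837 − 0 = 837 bp
  1287 − 837 = 450 bp
  2900 − 1287 = 1613 bp
  3161 − 2900 = 261 bp
  4609 − 3161 = 1448 bp
  5728 − 4609 = 1119 bp
  6141 − 5728 = 413 bp
Sorted largest to smallest: 1613, 1448, 1119, 837, 450, 413, 261 bp.

1613, 1448, 1119, 837, 450, 413, 261 bp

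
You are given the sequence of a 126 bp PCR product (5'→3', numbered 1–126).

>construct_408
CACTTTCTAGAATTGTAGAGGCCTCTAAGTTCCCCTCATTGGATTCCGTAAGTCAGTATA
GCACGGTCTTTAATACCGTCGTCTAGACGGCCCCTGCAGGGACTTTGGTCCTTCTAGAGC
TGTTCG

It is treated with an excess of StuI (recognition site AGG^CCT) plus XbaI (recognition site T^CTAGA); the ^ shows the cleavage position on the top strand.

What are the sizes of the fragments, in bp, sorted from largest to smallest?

The StuI site (AGGCCT) starts at position 19.
StuI cuts after base 3 of each site, so after position 21.
XbaI sites (TCTAGA) start at positions 6, 82, 113.
XbaI cuts after the first base of each site, so after positions 6, 82, 113.
Combined cut positions: 6, 21, 82, 113.
Linear molecule, 4 cuts → 5 fragments:
  1–6 → 6 bp
  7–21 → 15 bp
  22–82 → 61 bp
  83–113 → 31 bp
  114–126 → 13 bp
Sorted largest to smallest: 61, 31, 15, 13, 6 bp.

61, 31, 15, 13, 6 bp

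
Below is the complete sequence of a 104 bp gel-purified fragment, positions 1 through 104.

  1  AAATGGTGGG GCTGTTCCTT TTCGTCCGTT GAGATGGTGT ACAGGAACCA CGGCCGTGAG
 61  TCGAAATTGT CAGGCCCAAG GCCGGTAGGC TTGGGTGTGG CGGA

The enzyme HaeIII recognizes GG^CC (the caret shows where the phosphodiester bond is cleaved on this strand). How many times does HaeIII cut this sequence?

GGCC occurs starting at positions 52, 73, 80.
HaeIII cuts at 3 sites.

3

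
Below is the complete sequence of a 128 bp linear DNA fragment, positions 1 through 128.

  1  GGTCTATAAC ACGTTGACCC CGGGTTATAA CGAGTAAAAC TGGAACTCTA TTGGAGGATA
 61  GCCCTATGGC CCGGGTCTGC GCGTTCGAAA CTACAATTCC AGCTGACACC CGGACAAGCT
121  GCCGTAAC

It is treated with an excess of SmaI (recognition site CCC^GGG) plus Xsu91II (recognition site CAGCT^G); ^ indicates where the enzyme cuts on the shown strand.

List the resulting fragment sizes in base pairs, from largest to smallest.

51, 32, 24, 21 bp

SmaI sites (CCCGGG) start at positions 19, 70.
SmaI cuts after base 3 of each site, so after positions 21, 72.
The Xsu91II site (CAGCTG) starts at position 100.
Xsu91II cuts after base 5 of each site (before the last base), so after position 104.
Combined cut positions: 21, 72, 104.
Linear molecule, 3 cuts → 4 fragments:
  1–21 → 21 bp
  22–72 → 51 bp
  73–104 → 32 bp
  105–128 → 24 bp
Sorted largest to smallest: 51, 32, 24, 21 bp.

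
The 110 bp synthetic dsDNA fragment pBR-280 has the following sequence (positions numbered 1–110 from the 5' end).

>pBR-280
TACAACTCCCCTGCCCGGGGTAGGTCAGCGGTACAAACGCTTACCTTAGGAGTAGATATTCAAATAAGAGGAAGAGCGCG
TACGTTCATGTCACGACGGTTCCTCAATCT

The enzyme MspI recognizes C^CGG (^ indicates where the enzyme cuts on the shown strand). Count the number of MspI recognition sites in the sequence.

CCGG occurs starting at position 15.
MspI cuts at 1 site.

1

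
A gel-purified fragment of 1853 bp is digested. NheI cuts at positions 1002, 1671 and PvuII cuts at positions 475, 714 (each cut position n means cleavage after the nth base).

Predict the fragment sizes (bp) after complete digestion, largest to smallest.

Combined cut positions (sorted): 475, 714, 1002, 1671.
Linear molecule, 4 cuts → 5 fragments:
  475 − 0 = 475 bp
  714 − 475 = 239 bp
  1002 − 714 = 288 bp
  1671 − 1002 = 669 bp
  1853 − 1671 = 182 bp
Sorted largest to smallest: 669, 475, 288, 239, 182 bp.

669, 475, 288, 239, 182 bp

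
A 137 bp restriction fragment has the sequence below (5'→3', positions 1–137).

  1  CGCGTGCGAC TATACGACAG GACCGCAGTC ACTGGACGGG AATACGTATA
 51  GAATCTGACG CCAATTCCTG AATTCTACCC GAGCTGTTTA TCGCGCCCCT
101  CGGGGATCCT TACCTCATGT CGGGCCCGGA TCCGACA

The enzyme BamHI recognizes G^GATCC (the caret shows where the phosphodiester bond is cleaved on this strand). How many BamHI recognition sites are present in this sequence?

GGATCC occurs starting at positions 104, 128.
BamHI cuts at 2 sites.

2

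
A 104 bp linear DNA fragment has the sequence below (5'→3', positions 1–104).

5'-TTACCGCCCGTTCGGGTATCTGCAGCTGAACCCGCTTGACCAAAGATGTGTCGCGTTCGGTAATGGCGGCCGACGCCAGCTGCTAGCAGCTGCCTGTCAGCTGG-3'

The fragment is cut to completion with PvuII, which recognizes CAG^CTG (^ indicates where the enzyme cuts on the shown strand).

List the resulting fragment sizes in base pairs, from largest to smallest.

54, 25, 11, 10, 4 bp

PvuII sites (CAGCTG) start at positions 23, 77, 87, 98.
PvuII cuts after base 3 of each site, so after positions 25, 79, 89, 100.
Linear molecule, 4 cuts → 5 fragments:
  1–25 → 25 bp
  26–79 → 54 bp
  80–89 → 10 bp
  90–100 → 11 bp
  101–104 → 4 bp
Sorted largest to smallest: 54, 25, 11, 10, 4 bp.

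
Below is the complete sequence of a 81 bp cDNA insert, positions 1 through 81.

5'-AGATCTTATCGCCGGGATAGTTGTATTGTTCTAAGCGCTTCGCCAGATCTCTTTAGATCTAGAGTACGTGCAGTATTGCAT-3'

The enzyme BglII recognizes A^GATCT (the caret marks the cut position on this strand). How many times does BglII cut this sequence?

AGATCT occurs starting at positions 1, 45, 55.
BglII cuts at 3 sites.

3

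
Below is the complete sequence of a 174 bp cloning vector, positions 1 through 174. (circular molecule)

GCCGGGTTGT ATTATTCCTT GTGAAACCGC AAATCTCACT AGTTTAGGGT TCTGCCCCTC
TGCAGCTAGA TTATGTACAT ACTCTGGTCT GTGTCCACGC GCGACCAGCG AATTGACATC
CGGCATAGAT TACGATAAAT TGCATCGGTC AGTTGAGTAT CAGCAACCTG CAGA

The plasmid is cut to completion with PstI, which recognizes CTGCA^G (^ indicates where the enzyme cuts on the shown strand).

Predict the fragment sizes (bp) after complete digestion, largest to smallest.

PstI sites (CTGCAG) start at positions 60, 168.
PstI cuts after base 5 of each site (before the last base), so after positions 64, 172.
Circular molecule, 2 cuts → 2 fragments:
  65–172 → 108 bp
  173–174 then 1–64 → 2 + 64 = 66 bp
Sorted largest to smallest: 108, 66 bp.

108, 66 bp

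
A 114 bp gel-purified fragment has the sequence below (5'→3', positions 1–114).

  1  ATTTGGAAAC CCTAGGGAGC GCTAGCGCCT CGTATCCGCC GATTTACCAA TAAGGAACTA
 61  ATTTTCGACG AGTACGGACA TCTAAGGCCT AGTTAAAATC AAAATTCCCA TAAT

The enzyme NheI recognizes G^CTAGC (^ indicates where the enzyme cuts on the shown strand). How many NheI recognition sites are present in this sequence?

GCTAGC occurs starting at position 21.
NheI cuts at 1 site.

1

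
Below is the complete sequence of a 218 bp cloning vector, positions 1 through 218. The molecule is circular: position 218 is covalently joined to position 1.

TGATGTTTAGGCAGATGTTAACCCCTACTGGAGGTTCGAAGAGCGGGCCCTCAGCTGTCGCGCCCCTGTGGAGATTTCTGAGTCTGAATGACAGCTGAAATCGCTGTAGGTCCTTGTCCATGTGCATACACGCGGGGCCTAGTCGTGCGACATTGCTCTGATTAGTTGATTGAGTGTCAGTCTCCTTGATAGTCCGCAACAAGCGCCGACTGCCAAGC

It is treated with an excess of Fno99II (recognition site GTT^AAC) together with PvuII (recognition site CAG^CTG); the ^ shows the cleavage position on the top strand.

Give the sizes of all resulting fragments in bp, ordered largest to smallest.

143, 40, 35 bp

The Fno99II site (GTTAAC) starts at position 17.
Fno99II cuts after base 3 of each site, so after position 19.
PvuII sites (CAGCTG) start at positions 52, 92.
PvuII cuts after base 3 of each site, so after positions 54, 94.
Combined cut positions: 19, 54, 94.
Circular molecule, 3 cuts → 3 fragments:
  20–54 → 35 bp
  55–94 → 40 bp
  95–218 then 1–19 → 124 + 19 = 143 bp
Sorted largest to smallest: 143, 40, 35 bp.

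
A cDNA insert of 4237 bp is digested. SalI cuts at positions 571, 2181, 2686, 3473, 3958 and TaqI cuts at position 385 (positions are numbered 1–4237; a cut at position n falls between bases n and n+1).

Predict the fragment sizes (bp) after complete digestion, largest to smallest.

1610, 787, 505, 485, 385, 279, 186 bp

Combined cut positions (sorted): 385, 571, 2181, 2686, 3473, 3958.
Linear molecule, 6 cuts → 7 fragments:
  385 − 0 = 385 bp
  571 − 385 = 186 bp
  2181 − 571 = 1610 bp
  2686 − 2181 = 505 bp
  3473 − 2686 = 787 bp
  3958 − 3473 = 485 bp
  4237 − 3958 = 279 bp
Sorted largest to smallest: 1610, 787, 505, 485, 385, 279, 186 bp.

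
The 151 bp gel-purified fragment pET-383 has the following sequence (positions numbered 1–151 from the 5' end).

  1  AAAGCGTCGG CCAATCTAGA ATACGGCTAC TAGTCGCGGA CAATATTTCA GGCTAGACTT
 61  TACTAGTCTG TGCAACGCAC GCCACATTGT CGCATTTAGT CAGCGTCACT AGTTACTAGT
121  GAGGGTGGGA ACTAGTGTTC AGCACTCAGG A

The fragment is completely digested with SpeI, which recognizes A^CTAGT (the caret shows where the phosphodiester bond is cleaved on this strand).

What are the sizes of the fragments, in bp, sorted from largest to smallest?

SpeI sites (ACTAGT) start at positions 29, 62, 108, 115, 131.
SpeI cuts after the first base of each site, so after positions 29, 62, 108, 115, 131.
Linear molecule, 5 cuts → 6 fragments:
  1–29 → 29 bp
  30–62 → 33 bp
  63–108 → 46 bp
  109–115 → 7 bp
  116–131 → 16 bp
  132–151 → 20 bp
Sorted largest to smallest: 46, 33, 29, 20, 16, 7 bp.

46, 33, 29, 20, 16, 7 bp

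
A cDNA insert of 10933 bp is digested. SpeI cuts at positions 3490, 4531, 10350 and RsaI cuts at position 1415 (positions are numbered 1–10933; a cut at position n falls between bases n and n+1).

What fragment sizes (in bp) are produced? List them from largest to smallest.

Combined cut positions (sorted): 1415, 3490, 4531, 10350.
Linear molecule, 4 cuts → 5 fragments:
  1415 − 0 = 1415 bp
  3490 − 1415 = 2075 bp
  4531 − 3490 = 1041 bp
  10350 − 4531 = 5819 bp
  10933 − 10350 = 583 bp
Sorted largest to smallest: 5819, 2075, 1415, 1041, 583 bp.

5819, 2075, 1415, 1041, 583 bp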